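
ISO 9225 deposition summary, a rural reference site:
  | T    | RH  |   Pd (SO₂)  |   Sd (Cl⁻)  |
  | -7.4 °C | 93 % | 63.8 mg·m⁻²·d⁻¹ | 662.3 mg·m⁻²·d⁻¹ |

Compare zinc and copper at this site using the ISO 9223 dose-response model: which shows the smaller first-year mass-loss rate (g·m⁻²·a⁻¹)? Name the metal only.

zinc: T≤10 °C ⇒ hinge +0.038·(-7.4−10) = -0.6612
  Pd branch = 0.0129·Pd^0.44·e^(0.046·RH+f) = 2.989 μm/a
  Cl⁻ term: 0.0175·662.3^0.57·exp(0.008·93+0.085·-7.4) = 0.7961
  sum: 2.989 + 0.7961 → r_corr = 3.785 μm/a
  mass loss = 3.785 μm/a × 7.14 g/cm³ = 27.02 g·m⁻²·a⁻¹
copper: temperature factor f = +0.126·(-17.4) = -2.1924
  Pd branch = 0.0053·Pd^0.26·e^(0.059·RH+f) = 0.4211 μm/a
  Sd branch = 0.01025·Sd^0.27·e^(0.036·RH+0.049·T) = 1.172 μm/a
  sum: 0.4211 + 1.172 → r_corr = 1.593 μm/a
  mass loss = 1.593 μm/a × 8.96 g/cm³ = 14.27 g·m⁻²·a⁻¹
Ordering by g·m⁻²·a⁻¹: zinc (27) > copper (14.3)

copper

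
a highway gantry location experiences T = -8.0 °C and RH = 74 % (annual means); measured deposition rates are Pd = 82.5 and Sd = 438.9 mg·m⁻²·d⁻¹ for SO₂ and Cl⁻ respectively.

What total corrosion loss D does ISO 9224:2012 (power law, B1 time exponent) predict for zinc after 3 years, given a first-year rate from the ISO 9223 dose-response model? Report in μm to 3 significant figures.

zinc: temperature factor f = +0.038·(-18.0) = -0.6840
  SO₂ term: 0.0129·82.5^0.44·exp(0.046·74-0.6840) = 1.365
  Cl⁻ term: 0.0175·438.9^0.57·exp(0.008·74+0.085·-8.0) = 0.514
  r_corr = 1.365 + 0.514 = 1.879 μm/a
Long-term exponent b (ISO 9224 Table 2, B1) = 0.813
  D(3) = 1.879 × 3^0.813 = 1.879 × 2.443 = 4.59 μm

D(3) = 4.59 μm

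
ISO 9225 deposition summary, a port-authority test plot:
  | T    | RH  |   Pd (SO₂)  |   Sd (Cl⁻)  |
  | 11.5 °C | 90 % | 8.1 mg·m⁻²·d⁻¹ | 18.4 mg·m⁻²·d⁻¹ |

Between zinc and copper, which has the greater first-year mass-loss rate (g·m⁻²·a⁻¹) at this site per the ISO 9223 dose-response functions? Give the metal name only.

copper

zinc: T>10 °C ⇒ hinge -0.071·(11.5−10) = -0.1065
  sulphur-dioxide contribution → 1.828 μm/a
  chloride contribution → 0.5026 μm/a
  total first-year rate 2.331 μm/a
  mass loss = 2.331 μm/a × 7.14 g/cm³ = 16.64 g·m⁻²·a⁻¹
copper: temperature factor f = -0.080·(1.5) = -0.1200
  sulphur-dioxide contribution → 1.639 μm/a
  chloride contribution → 1.009 μm/a
  ⇒ r_corr(copper) = 2.648 μm/a
  mass loss = 2.648 μm/a × 8.96 g/cm³ = 23.73 g·m⁻²·a⁻¹
Ordering by g·m⁻²·a⁻¹: copper (23.7) > zinc (16.6)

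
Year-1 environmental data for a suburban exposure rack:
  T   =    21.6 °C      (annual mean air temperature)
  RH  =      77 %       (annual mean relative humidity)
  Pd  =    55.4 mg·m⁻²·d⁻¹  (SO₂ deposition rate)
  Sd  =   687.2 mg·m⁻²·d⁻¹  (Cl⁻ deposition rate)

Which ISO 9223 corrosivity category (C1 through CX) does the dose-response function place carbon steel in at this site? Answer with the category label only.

carbon steel: temperature factor f = -0.054·(11.6) = -0.6264
  SO₂ term: 1.77·55.4^0.52·exp(0.02·77-0.6264) = 35.59
  Cl⁻ term: 0.102·687.2^0.62·exp(0.033·77+0.04·21.6) = 176.3
  r_corr = 35.59 + 176.3 = 211.9 μm/a
212 μm/a falls in (200, 700] for carbon steel → category CX

CX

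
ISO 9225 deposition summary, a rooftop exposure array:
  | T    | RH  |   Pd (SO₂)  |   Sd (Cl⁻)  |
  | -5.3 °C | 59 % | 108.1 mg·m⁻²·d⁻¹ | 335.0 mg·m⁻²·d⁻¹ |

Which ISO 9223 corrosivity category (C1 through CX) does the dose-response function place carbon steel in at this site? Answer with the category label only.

C3

carbon steel: temperature factor f = +0.150·(-15.3) = -2.2950
  Pd branch = 1.77·Pd^0.52·e^(0.02·RH+f) = 6.627 μm/a
  Cl⁻ term: 0.102·335.0^0.62·exp(0.033·59+0.04·-5.3) = 21.26
  sum: 6.627 + 21.26 → r_corr = 27.89 μm/a
27.9 μm/a falls in (25, 50] for carbon steel → category C3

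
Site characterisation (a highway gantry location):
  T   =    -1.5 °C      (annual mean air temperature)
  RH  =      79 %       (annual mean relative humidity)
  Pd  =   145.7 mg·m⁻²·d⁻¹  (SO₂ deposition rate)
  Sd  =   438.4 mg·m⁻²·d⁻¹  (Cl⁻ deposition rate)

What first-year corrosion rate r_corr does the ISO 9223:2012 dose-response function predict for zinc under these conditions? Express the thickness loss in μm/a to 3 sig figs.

r_corr = 3.75 μm/a

zinc: T≤10 °C ⇒ hinge +0.038·(-1.5−10) = -0.4370
  SO₂ term: 0.0129·145.7^0.44·exp(0.046·79-0.4370) = 2.825
  Cl⁻ term: 0.0175·438.4^0.57·exp(0.008·79+0.085·-1.5) = 0.929
  sum: 2.825 + 0.929 → r_corr = 3.754 μm/a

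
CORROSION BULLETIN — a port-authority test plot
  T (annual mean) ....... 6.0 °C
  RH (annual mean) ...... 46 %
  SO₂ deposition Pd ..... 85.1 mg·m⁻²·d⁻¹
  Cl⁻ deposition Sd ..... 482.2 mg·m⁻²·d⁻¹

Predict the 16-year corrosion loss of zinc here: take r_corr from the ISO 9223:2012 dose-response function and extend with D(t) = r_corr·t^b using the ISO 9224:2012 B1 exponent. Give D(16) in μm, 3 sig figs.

zinc: f(T) = +0.038·(T−10) [T≤10 °C] = -0.1520
  Pd branch = 0.0129·Pd^0.44·e^(0.046·RH+f) = 0.6497 μm/a
  Sd branch = 0.0175·Sd^0.57·e^(0.008·RH+0.085·T) = 1.425 μm/a
  r_corr = 0.6497 + 1.425 = 2.075 μm/a
Power-law: D(16) = r_corr · 16^0.813
  D(16) = 2.075 × 16^0.813 = 2.075 × 9.527 = 19.76 μm

D(16) = 19.8 μm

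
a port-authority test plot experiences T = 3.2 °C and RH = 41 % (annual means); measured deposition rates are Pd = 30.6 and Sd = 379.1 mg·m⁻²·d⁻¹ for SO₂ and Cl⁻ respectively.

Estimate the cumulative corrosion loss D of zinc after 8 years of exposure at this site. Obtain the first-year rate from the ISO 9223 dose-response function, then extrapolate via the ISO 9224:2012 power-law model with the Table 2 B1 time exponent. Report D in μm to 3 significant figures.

zinc: T≤10 °C ⇒ hinge +0.038·(3.2−10) = -0.2584
  Pd branch = 0.0129·Pd^0.44·e^(0.046·RH+f) = 0.2959 μm/a
  Sd branch = 0.0175·Sd^0.57·e^(0.008·RH+0.085·T) = 0.9408 μm/a
  sum: 0.2959 + 0.9408 → r_corr = 1.237 μm/a
Power-law: D(8) = r_corr · 8^0.813
  D(8) = 1.237 × 8^0.813 = 1.237 × 5.423 = 6.706 μm

D(8) = 6.71 μm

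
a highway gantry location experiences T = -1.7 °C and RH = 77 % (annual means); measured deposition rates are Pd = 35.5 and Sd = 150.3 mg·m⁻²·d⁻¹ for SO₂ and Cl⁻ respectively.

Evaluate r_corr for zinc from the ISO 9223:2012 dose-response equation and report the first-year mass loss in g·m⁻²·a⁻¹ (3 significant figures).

zinc: f(T) = +0.038·(T−10) [T≤10 °C] = -0.4446
  sulphur-dioxide contribution → 1.374 μm/a
  chloride contribution → 0.4883 μm/a
  total first-year rate 1.862 μm/a
Convert to mass loss: 1.862 μm/a × 7.14 g/cm³ = 13.29 g·m⁻²·a⁻¹

r_corr = 13.3 g·m⁻²·a⁻¹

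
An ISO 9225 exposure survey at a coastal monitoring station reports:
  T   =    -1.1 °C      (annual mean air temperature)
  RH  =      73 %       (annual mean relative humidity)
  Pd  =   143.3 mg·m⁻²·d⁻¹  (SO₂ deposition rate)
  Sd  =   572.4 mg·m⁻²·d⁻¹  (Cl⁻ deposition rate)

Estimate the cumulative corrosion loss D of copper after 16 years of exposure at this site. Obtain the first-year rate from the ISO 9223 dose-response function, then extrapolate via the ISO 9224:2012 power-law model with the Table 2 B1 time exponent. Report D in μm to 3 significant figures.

copper: T≤10 °C ⇒ hinge +0.126·(-1.1−10) = -1.3986
  sulphur-dioxide contribution → 0.3532 μm/a
  chloride contribution → 0.7468 μm/a
  ⇒ r_corr(copper) = 1.1 μm/a
Power-law: D(16) = r_corr · 16^0.667
  D(16) = 1.1 × 16^0.667 = 1.1 × 6.355 = 6.991 μm

D(16) = 6.99 μm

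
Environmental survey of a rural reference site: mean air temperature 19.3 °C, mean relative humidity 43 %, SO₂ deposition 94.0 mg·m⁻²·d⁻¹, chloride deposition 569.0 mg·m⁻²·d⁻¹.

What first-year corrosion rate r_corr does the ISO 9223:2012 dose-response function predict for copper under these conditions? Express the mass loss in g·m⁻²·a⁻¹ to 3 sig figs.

copper: f(T) = -0.080·(T−10) [T>10 °C] = -0.7440
  sulphur-dioxide contribution → 0.1037 μm/a
  chloride contribution → 0.688 μm/a
  ⇒ r_corr(copper) = 0.7918 μm/a
Convert to mass loss: 0.7918 μm/a × 8.96 g/cm³ = 7.094 g·m⁻²·a⁻¹

r_corr = 7.09 g·m⁻²·a⁻¹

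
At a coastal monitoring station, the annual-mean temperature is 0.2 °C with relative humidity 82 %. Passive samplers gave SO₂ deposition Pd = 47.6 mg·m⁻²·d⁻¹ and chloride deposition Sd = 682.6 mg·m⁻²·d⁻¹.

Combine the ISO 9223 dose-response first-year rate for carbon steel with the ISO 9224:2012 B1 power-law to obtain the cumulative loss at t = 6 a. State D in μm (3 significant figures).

carbon steel: f(T) = +0.150·(T−10) [T≤10 °C] = -1.4700
  Pd branch = 1.77·Pd^0.52·e^(0.02·RH+f) = 15.64 μm/a
  Cl⁻ term: 0.102·682.6^0.62·exp(0.033·82+0.04·0.2) = 88
  sum: 15.64 + 88 → r_corr = 103.6 μm/a
Power-law: D(6) = r_corr · 6^0.523
  D(6) = 103.6 × 6^0.523 = 103.6 × 2.553 = 264.5 μm

D(6) = 265 μm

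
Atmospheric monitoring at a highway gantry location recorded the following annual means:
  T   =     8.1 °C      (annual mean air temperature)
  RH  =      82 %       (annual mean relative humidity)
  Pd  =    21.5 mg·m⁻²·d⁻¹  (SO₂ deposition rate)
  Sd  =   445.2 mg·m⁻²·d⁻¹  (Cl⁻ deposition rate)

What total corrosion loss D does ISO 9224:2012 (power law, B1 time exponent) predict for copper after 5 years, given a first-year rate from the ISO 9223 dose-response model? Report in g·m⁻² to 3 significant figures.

D(5) = 70.3 g·m⁻²

copper: temperature factor f = +0.126·(-1.9) = -0.2394
  SO₂ term: 0.0053·21.5^0.26·exp(0.059·82-0.2394) = 1.169
  Cl⁻ term: 0.01025·445.2^0.27·exp(0.036·82+0.049·8.1) = 1.514
  sum: 1.169 + 1.514 → r_corr = 2.684 μm/a
Power-law: D(5) = r_corr · 5^0.667
  D(5) = 2.684 × 5^0.667 = 2.684 × 2.926 = 7.851 μm
  Mass loss = 7.851 μm × 8.96 g/cm³ = 70.34 g·m⁻²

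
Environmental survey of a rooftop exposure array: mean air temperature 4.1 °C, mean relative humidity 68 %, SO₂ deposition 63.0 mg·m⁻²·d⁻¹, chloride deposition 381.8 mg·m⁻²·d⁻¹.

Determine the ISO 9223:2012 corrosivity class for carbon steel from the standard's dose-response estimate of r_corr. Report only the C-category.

C4

carbon steel: f(T) = +0.150·(T−10) [T≤10 °C] = -0.8850
  sulphur-dioxide contribution → 24.54 μm/a
  chloride contribution → 45.2 μm/a
  total first-year rate 69.74 μm/a
ISO 9223 Table 2 (carbon steel): 50 < 69.7 ≤ 80 μm/a ⇒ C4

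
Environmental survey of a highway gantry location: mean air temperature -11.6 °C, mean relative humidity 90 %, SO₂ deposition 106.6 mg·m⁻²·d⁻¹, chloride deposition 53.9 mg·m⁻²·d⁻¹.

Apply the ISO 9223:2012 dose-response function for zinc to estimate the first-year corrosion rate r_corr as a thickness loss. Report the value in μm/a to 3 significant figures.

zinc: f(T) = +0.038·(T−10) [T≤10 °C] = -0.8208
  sulphur-dioxide contribution → 2.782 μm/a
  chloride contribution → 0.1302 μm/a
  ⇒ r_corr(zinc) = 2.912 μm/a

r_corr = 2.91 μm/a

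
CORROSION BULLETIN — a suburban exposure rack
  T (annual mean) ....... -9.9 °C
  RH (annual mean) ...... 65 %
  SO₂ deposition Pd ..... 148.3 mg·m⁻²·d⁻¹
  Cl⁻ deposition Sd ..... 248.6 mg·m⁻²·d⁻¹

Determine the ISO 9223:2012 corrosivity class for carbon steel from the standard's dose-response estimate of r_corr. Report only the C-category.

carbon steel: f(T) = +0.150·(T−10) [T≤10 °C] = -2.9850
  sulphur-dioxide contribution → 4.418 μm/a
  chloride contribution → 17.92 μm/a
  total first-year rate 22.34 μm/a
Category bounds: 1.3…25 μm/a bracket r_corr ⇒ C2

C2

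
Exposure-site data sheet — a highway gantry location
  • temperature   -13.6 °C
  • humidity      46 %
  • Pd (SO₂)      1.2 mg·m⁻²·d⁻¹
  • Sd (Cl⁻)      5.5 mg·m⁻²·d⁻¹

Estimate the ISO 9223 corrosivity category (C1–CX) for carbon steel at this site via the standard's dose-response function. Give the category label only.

C1

carbon steel: f(T) = +0.150·(T−10) [T≤10 °C] = -3.5400
  SO₂ term: 1.77·1.2^0.52·exp(0.02·46-3.5400) = 0.1417
  Cl⁻ term: 0.102·5.5^0.62·exp(0.033·46+0.04·-13.6) = 0.7774
  sum: 0.1417 + 0.7774 → r_corr = 0.919 μm/a
ISO 9223 Table 2 (carbon steel): 0 < 0.919 ≤ 1.3 μm/a ⇒ C1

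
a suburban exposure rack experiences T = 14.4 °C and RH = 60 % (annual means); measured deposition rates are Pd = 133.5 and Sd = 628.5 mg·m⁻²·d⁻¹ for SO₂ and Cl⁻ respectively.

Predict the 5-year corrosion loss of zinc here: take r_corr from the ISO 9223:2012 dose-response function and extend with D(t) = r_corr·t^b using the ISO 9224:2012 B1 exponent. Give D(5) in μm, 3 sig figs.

zinc: T>10 °C ⇒ hinge -0.071·(14.4−10) = -0.3124
  SO₂ term: 0.0129·133.5^0.44·exp(0.046·60-0.3124) = 1.285
  Sd branch = 0.0175·Sd^0.57·e^(0.008·RH+0.085·T) = 3.785 μm/a
  sum: 1.285 + 3.785 → r_corr = 5.07 μm/a
Long-term exponent b (ISO 9224 Table 2, B1) = 0.813
  D(5) = 5.07 × 5^0.813 = 5.07 × 3.701 = 18.76 μm

D(5) = 18.8 μm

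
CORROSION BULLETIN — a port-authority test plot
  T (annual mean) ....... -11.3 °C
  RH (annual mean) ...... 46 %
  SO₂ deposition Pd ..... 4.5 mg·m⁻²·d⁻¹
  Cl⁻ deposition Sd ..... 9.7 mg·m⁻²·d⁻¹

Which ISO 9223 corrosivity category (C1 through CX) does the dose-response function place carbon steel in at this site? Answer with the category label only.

carbon steel: T≤10 °C ⇒ hinge +0.150·(-11.3−10) = -3.1950
  Pd branch = 1.77·Pd^0.52·e^(0.02·RH+f) = 0.3978 μm/a
  Cl⁻ term: 0.102·9.7^0.62·exp(0.033·46+0.04·-11.3) = 1.212
  r_corr = 0.3978 + 1.212 = 1.609 μm/a
ISO 9223 Table 2 (carbon steel): 1.3 < 1.61 ≤ 25 μm/a ⇒ C2

C2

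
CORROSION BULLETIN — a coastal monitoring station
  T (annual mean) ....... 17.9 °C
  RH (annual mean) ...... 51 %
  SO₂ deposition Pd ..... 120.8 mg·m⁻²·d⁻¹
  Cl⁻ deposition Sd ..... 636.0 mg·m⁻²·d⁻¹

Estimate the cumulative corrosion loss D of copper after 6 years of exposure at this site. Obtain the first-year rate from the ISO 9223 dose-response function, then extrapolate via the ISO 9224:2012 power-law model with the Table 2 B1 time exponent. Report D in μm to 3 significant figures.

copper: f(T) = -0.080·(T−10) [T>10 °C] = -0.6320
  Pd branch = 0.0053·Pd^0.26·e^(0.059·RH+f) = 0.1986 μm/a
  Cl⁻ term: 0.01025·636.0^0.27·exp(0.036·51+0.049·17.9) = 0.883
  sum: 0.1986 + 0.883 → r_corr = 1.082 μm/a
Long-term exponent b (ISO 9224 Table 2, B1) = 0.667
  D(6) = 1.082 × 6^0.667 = 1.082 × 3.304 = 3.573 μm

D(6) = 3.57 μm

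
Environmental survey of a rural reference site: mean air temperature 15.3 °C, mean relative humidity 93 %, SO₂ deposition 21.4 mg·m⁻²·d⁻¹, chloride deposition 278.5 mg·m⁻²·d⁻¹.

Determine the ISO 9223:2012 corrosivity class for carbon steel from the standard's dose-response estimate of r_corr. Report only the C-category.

C5

carbon steel: T>10 °C ⇒ hinge -0.054·(15.3−10) = -0.2862
  SO₂ term: 1.77·21.4^0.52·exp(0.02·93-0.2862) = 42
  Sd branch = 0.102·Sd^0.62·e^(0.033·RH+0.04·T) = 132.7 μm/a
  sum: 42 + 132.7 → r_corr = 174.8 μm/a
Category bounds: 80…200 μm/a bracket r_corr ⇒ C5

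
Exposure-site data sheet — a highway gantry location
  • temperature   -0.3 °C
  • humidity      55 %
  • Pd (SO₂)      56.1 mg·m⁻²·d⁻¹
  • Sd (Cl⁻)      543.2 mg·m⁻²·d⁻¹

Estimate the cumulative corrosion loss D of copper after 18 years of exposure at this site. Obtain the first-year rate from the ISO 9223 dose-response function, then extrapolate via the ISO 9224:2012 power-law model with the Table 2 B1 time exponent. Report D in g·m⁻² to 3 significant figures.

D(18) = 31.2 g·m⁻²

copper: temperature factor f = +0.126·(-10.3) = -1.2978
  sulphur-dioxide contribution → 0.1058 μm/a
  chloride contribution → 0.4006 μm/a
  ⇒ r_corr(copper) = 0.5064 μm/a
ISO 9224: D(t) = r_corr · t^b with b = 0.667 (copper, B1)
  D(18) = 0.5064 × 18^0.667 = 0.5064 × 6.875 = 3.482 μm
  Mass loss = 3.482 μm × 8.96 g/cm³ = 31.19 g·m⁻²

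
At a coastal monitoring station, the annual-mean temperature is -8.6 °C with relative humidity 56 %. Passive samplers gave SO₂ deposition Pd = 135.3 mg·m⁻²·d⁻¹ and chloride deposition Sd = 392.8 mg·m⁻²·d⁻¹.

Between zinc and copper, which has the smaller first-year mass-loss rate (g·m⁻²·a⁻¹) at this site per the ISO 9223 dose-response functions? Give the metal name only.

copper

zinc: T≤10 °C ⇒ hinge +0.038·(-8.6−10) = -0.7068
  SO₂ term: 0.0129·135.3^0.44·exp(0.046·56-0.7068) = 0.7247
  Sd branch = 0.0175·Sd^0.57·e^(0.008·RH+0.085·T) = 0.397 μm/a
  r_corr = 0.7247 + 0.397 = 1.122 μm/a
  mass loss = 1.122 μm/a × 7.14 g/cm³ = 8.009 g·m⁻²·a⁻¹
copper: T≤10 °C ⇒ hinge +0.126·(-8.6−10) = -2.3436
  Pd branch = 0.0053·Pd^0.26·e^(0.059·RH+f) = 0.0496 μm/a
  Sd branch = 0.01025·Sd^0.27·e^(0.036·RH+0.049·T) = 0.2533 μm/a
  r_corr = 0.0496 + 0.2533 = 0.3029 μm/a
  mass loss = 0.3029 μm/a × 8.96 g/cm³ = 2.714 g·m⁻²·a⁻¹
Ordering by g·m⁻²·a⁻¹: zinc (8.01) > copper (2.71)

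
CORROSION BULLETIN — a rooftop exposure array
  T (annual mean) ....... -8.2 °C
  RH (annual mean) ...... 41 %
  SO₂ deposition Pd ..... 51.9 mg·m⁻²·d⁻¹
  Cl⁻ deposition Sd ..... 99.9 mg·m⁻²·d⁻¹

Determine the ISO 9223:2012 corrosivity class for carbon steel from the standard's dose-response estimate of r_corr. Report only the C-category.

carbon steel: temperature factor f = +0.150·(-18.2) = -2.7300
  SO₂ term: 1.77·51.9^0.52·exp(0.02·41-2.7300) = 2.043
  Cl⁻ term: 0.102·99.9^0.62·exp(0.033·41+0.04·-8.2) = 4.937
  sum: 2.043 + 4.937 → r_corr = 6.981 μm/a
6.98 μm/a falls in (1.3, 25] for carbon steel → category C2

C2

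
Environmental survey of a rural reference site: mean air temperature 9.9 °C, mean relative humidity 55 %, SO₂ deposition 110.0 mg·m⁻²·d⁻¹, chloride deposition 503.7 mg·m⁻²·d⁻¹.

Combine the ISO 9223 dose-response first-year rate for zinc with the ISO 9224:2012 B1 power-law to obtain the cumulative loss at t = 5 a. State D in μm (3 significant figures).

zinc: f(T) = +0.038·(T−10) [T≤10 °C] = -0.0038
  SO₂ term: 0.0129·110.0^0.44·exp(0.046·55-0.0038) = 1.276
  Cl⁻ term: 0.0175·503.7^0.57·exp(0.008·55+0.085·9.9) = 2.187
  r_corr = 1.276 + 2.187 = 3.463 μm/a
ISO 9224: D(t) = r_corr · t^b with b = 0.813 (zinc, B1)
  D(5) = 3.463 × 5^0.813 = 3.463 × 3.701 = 12.82 μm

D(5) = 12.8 μm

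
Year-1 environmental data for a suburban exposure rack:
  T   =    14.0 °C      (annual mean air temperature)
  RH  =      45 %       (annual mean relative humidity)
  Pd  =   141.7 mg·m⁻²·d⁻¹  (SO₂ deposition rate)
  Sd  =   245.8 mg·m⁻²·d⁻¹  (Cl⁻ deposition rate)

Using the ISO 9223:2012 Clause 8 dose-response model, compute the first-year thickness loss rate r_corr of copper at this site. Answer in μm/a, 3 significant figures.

copper: temperature factor f = -0.080·(4.0) = -0.3200
  SO₂ term: 0.0053·141.7^0.26·exp(0.059·45-0.3200) = 0.1985
  Sd branch = 0.01025·Sd^0.27·e^(0.036·RH+0.049·T) = 0.4546 μm/a
  sum: 0.1985 + 0.4546 → r_corr = 0.6531 μm/a

r_corr = 0.653 μm/a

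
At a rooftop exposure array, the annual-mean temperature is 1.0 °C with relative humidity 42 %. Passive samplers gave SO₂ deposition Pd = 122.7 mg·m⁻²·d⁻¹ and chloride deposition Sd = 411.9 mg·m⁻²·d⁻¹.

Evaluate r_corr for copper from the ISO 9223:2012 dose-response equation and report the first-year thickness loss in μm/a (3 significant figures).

r_corr = 0.319 μm/a

copper: T≤10 °C ⇒ hinge +0.126·(1.0−10) = -1.1340
  SO₂ term: 0.0053·122.7^0.26·exp(0.059·42-1.1340) = 0.07097
  Cl⁻ term: 0.01025·411.9^0.27·exp(0.036·42+0.049·1.0) = 0.2481
  sum: 0.07097 + 0.2481 → r_corr = 0.3191 μm/a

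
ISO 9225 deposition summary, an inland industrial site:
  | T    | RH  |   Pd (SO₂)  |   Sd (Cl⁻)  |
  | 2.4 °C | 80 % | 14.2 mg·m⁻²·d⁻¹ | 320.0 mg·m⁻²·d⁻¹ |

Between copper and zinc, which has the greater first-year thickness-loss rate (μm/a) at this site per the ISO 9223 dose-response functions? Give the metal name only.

zinc

copper: f(T) = +0.126·(T−10) [T≤10 °C] = -0.9576
  SO₂ term: 0.0053·14.2^0.26·exp(0.059·80-0.9576) = 0.4548
  Cl⁻ term: 0.01025·320.0^0.27·exp(0.036·80+0.049·2.4) = 0.9749
  r_corr = 0.4548 + 0.9749 = 1.43 μm/a
zinc: T≤10 °C ⇒ hinge +0.038·(2.4−10) = -0.2888
  Pd branch = 0.0129·Pd^0.44·e^(0.046·RH+f) = 1.231 μm/a
  Cl⁻ term: 0.0175·320.0^0.57·exp(0.008·80+0.085·2.4) = 1.09
  r_corr = 1.231 + 1.09 = 2.322 μm/a
Ordering by μm/a: zinc (2.32) > copper (1.43)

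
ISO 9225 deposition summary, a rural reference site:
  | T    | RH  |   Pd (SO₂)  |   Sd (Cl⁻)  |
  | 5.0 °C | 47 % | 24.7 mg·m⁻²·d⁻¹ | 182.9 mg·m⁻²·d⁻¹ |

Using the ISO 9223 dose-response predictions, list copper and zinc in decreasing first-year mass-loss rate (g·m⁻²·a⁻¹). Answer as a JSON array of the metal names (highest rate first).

copper: T≤10 °C ⇒ hinge +0.126·(5.0−10) = -0.6300
  SO₂ term: 0.0053·24.7^0.26·exp(0.059·47-0.6300) = 0.104
  Cl⁻ term: 0.01025·182.9^0.27·exp(0.036·47+0.049·5.0) = 0.2902
  r_corr = 0.104 + 0.2902 = 0.3942 μm/a
  mass loss = 0.3942 μm/a × 8.96 g/cm³ = 3.532 g·m⁻²·a⁻¹
zinc: temperature factor f = +0.038·(-5.0) = -0.1900
  SO₂ term: 0.0129·24.7^0.44·exp(0.046·47-0.1900) = 0.38
  Sd branch = 0.0175·Sd^0.57·e^(0.008·RH+0.085·T) = 0.7592 μm/a
  sum: 0.38 + 0.7592 → r_corr = 1.139 μm/a
  mass loss = 1.139 μm/a × 7.14 g/cm³ = 8.134 g·m⁻²·a⁻¹
Ordering by g·m⁻²·a⁻¹: zinc (8.13) > copper (3.53)

["zinc", "copper"]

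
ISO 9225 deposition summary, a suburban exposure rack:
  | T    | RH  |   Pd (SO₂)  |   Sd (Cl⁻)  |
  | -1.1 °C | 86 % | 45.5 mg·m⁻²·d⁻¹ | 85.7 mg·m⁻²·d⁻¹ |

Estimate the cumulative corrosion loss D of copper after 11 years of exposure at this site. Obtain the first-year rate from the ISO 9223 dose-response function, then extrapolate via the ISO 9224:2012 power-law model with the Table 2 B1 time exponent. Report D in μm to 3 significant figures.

D(11) = 6.33 μm

copper: f(T) = +0.126·(T−10) [T≤10 °C] = -1.3986
  sulphur-dioxide contribution → 0.5644 μm/a
  chloride contribution → 0.7142 μm/a
  ⇒ r_corr(copper) = 1.279 μm/a
Long-term exponent b (ISO 9224 Table 2, B1) = 0.667
  D(11) = 1.279 × 11^0.667 = 1.279 × 4.95 = 6.329 μm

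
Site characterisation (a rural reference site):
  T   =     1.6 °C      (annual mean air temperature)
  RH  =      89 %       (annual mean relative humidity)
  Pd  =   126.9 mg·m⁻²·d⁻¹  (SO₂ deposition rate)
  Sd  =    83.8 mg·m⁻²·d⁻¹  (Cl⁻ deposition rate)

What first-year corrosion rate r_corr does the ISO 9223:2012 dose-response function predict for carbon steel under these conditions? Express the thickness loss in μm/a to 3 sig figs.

r_corr = 68.9 μm/a

carbon steel: f(T) = +0.150·(T−10) [T≤10 °C] = -1.2600
  sulphur-dioxide contribution → 36.95 μm/a
  chloride contribution → 31.94 μm/a
  ⇒ r_corr(carbon steel) = 68.89 μm/a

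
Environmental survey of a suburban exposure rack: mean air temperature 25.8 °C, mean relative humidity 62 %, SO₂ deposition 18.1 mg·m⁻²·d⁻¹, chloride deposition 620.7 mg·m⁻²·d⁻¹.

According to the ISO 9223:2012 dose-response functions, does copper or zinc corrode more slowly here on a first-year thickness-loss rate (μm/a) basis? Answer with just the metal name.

copper: f(T) = -0.080·(T−10) [T>10 °C] = -1.2640
  SO₂ term: 0.0053·18.1^0.26·exp(0.059·62-1.2640) = 0.1233
  Sd branch = 0.01025·Sd^0.27·e^(0.036·RH+0.049·T) = 1.919 μm/a
  r_corr = 0.1233 + 1.919 = 2.043 μm/a
zinc: temperature factor f = -0.071·(15.8) = -1.1218
  Pd branch = 0.0129·Pd^0.44·e^(0.046·RH+f) = 0.2602 μm/a
  Sd branch = 0.0175·Sd^0.57·e^(0.008·RH+0.085·T) = 10.06 μm/a
  r_corr = 0.2602 + 10.06 = 10.32 μm/a
Ordering by μm/a: zinc (10.3) > copper (2.04)

copper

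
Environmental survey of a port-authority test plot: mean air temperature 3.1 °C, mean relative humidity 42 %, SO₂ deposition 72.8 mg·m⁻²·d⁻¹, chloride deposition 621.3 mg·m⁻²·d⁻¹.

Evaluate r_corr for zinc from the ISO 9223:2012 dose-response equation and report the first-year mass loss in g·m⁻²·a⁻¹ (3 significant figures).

zinc: T≤10 °C ⇒ hinge +0.038·(3.1−10) = -0.2622
  SO₂ term: 0.0129·72.8^0.44·exp(0.046·42-0.2622) = 0.452
  Cl⁻ term: 0.0175·621.3^0.57·exp(0.008·42+0.085·3.1) = 1.246
  r_corr = 0.452 + 1.246 = 1.698 μm/a
Convert to mass loss: 1.698 μm/a × 7.14 g/cm³ = 12.12 g·m⁻²·a⁻¹

r_corr = 12.1 g·m⁻²·a⁻¹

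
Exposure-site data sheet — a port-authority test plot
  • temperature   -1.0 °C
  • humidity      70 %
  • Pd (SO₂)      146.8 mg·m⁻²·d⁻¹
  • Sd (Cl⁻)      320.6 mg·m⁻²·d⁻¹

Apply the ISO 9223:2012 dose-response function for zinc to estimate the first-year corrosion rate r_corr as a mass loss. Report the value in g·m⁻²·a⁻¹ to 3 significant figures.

zinc: temperature factor f = +0.038·(-11.0) = -0.4180
  sulphur-dioxide contribution → 1.909 μm/a
  chloride contribution → 0.7546 μm/a
  total first-year rate 2.664 μm/a
Convert to mass loss: 2.664 μm/a × 7.14 g/cm³ = 19.02 g·m⁻²·a⁻¹

r_corr = 19.0 g·m⁻²·a⁻¹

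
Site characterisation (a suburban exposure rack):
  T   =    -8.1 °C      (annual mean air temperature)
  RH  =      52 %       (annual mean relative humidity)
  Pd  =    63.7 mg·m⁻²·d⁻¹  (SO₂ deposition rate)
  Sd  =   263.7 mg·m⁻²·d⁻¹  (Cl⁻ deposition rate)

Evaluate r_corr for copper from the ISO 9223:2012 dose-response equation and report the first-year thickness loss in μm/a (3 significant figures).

r_corr = 0.236 μm/a

copper: temperature factor f = +0.126·(-18.1) = -2.2806
  sulphur-dioxide contribution → 0.0343 μm/a
  chloride contribution → 0.2019 μm/a
  ⇒ r_corr(copper) = 0.2362 μm/a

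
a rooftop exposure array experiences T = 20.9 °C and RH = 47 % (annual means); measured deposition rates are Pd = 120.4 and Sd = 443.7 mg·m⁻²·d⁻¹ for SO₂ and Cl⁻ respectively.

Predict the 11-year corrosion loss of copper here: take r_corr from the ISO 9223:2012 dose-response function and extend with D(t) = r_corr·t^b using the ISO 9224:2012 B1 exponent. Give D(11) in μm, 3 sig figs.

D(11) = 4.59 μm

copper: f(T) = -0.080·(T−10) [T>10 °C] = -0.8720
  sulphur-dioxide contribution → 0.1233 μm/a
  chloride contribution → 0.8036 μm/a
  total first-year rate 0.9268 μm/a
Power-law: D(11) = r_corr · 11^0.667
  D(11) = 0.9268 × 11^0.667 = 0.9268 × 4.95 = 4.588 μm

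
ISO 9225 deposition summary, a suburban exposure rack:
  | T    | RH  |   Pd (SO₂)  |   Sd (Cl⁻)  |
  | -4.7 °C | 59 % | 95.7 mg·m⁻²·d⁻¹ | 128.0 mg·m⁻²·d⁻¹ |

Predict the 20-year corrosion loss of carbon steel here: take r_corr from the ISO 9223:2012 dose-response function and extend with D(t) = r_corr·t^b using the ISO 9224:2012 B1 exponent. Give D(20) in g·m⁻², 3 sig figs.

D(20) = 707 g·m⁻²

carbon steel: f(T) = +0.150·(T−10) [T≤10 °C] = -2.2050
  SO₂ term: 1.77·95.7^0.52·exp(0.02·59-2.2050) = 6.806
  Cl⁻ term: 0.102·128.0^0.62·exp(0.033·59+0.04·-4.7) = 11.99
  sum: 6.806 + 11.99 → r_corr = 18.8 μm/a
Long-term exponent b (ISO 9224 Table 2, B1) = 0.523
  D(20) = 18.8 × 20^0.523 = 18.8 × 4.791 = 90.08 μm
  Mass loss = 90.08 μm × 7.85 g/cm³ = 707.1 g·m⁻²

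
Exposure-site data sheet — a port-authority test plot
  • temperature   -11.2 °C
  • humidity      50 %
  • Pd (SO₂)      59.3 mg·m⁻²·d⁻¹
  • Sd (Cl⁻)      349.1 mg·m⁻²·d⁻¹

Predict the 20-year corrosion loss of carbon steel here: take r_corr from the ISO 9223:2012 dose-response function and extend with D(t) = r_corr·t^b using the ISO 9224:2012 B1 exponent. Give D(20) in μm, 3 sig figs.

D(20) = 69.3 μm

carbon steel: f(T) = +0.150·(T−10) [T≤10 °C] = -3.1800
  sulphur-dioxide contribution → 1.672 μm/a
  chloride contribution → 12.8 μm/a
  ⇒ r_corr(carbon steel) = 14.47 μm/a
Power-law: D(20) = r_corr · 20^0.523
  D(20) = 14.47 × 20^0.523 = 14.47 × 4.791 = 69.34 μm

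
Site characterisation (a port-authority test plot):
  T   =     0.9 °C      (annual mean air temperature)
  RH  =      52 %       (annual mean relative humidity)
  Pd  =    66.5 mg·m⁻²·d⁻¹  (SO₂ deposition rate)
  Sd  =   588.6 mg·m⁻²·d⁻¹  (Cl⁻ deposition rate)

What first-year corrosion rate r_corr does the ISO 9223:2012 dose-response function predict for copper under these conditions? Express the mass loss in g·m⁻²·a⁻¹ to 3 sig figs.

r_corr = 4.46 g·m⁻²·a⁻¹

copper: temperature factor f = +0.126·(-9.1) = -1.1466
  sulphur-dioxide contribution → 0.1078 μm/a
  chloride contribution → 0.3897 μm/a
  ⇒ r_corr(copper) = 0.4975 μm/a
Convert to mass loss: 0.4975 μm/a × 8.96 g/cm³ = 4.458 g·m⁻²·a⁻¹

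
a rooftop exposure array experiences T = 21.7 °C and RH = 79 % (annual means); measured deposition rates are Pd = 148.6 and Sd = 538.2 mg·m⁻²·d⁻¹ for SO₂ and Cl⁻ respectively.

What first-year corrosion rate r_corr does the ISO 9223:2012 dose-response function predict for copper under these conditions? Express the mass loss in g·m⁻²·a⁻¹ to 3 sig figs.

copper: f(T) = -0.080·(T−10) [T>10 °C] = -0.9360
  sulphur-dioxide contribution → 0.8068 μm/a
  chloride contribution → 2.786 μm/a
  ⇒ r_corr(copper) = 3.593 μm/a
Convert to mass loss: 3.593 μm/a × 8.96 g/cm³ = 32.19 g·m⁻²·a⁻¹

r_corr = 32.2 g·m⁻²·a⁻¹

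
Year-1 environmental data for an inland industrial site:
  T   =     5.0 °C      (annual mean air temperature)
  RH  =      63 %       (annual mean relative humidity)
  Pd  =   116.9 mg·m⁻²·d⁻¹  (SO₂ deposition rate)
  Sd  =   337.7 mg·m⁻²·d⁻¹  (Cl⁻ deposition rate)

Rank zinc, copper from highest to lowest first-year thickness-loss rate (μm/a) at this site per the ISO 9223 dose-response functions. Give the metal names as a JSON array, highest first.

["zinc", "copper"]

zinc: temperature factor f = +0.038·(-5.0) = -0.1900
  sulphur-dioxide contribution → 1.572 μm/a
  chloride contribution → 1.224 μm/a
  ⇒ r_corr(zinc) = 2.796 μm/a
copper: f(T) = +0.126·(T−10) [T≤10 °C] = -0.6300
  sulphur-dioxide contribution → 0.4005 μm/a
  chloride contribution → 0.6093 μm/a
  total first-year rate 1.01 μm/a
Ordering by μm/a: zinc (2.8) > copper (1.01)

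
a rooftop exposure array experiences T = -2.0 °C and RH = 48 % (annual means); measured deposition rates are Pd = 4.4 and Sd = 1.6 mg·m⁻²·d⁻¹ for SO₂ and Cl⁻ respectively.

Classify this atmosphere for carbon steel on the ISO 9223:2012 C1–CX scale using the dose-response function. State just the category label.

carbon steel: temperature factor f = +0.150·(-12.0) = -1.8000
  Pd branch = 1.77·Pd^0.52·e^(0.02·RH+f) = 1.651 μm/a
  Cl⁻ term: 0.102·1.6^0.62·exp(0.033·48+0.04·-2.0) = 0.6142
  r_corr = 1.651 + 0.6142 = 2.265 μm/a
Category bounds: 1.3…25 μm/a bracket r_corr ⇒ C2

C2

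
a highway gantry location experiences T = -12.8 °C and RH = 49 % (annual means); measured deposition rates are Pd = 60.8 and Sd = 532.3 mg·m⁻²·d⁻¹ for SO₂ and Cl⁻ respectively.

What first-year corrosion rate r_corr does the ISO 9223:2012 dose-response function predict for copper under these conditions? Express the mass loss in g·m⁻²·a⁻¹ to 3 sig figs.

copper: temperature factor f = +0.126·(-22.8) = -2.8728
  Pd branch = 0.0053·Pd^0.26·e^(0.059·RH+f) = 0.0157 μm/a
  Sd branch = 0.01025·Sd^0.27·e^(0.036·RH+0.049·T) = 0.174 μm/a
  r_corr = 0.0157 + 0.174 = 0.1897 μm/a
Convert to mass loss: 0.1897 μm/a × 8.96 g/cm³ = 1.7 g·m⁻²·a⁻¹

r_corr = 1.70 g·m⁻²·a⁻¹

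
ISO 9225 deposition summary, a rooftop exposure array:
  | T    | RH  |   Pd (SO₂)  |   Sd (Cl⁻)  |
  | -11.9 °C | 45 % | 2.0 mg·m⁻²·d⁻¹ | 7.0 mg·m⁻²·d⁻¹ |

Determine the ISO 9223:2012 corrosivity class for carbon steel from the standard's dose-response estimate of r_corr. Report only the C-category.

carbon steel: temperature factor f = +0.150·(-21.9) = -3.2850
  Pd branch = 1.77·Pd^0.52·e^(0.02·RH+f) = 0.2337 μm/a
  Cl⁻ term: 0.102·7.0^0.62·exp(0.033·45+0.04·-11.9) = 0.9349
  sum: 0.2337 + 0.9349 → r_corr = 1.169 μm/a
ISO 9223 Table 2 (carbon steel): 0 < 1.17 ≤ 1.3 μm/a ⇒ C1

C1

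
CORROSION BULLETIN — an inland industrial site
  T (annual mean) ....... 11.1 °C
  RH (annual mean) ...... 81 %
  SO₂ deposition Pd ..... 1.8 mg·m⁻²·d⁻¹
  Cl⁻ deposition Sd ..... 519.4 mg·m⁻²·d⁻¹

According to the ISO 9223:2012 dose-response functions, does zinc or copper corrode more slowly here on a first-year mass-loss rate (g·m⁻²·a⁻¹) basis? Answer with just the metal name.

zinc: temperature factor f = -0.071·(1.1) = -0.0781
  Pd branch = 0.0129·Pd^0.44·e^(0.046·RH+f) = 0.6415 μm/a
  Cl⁻ term: 0.0175·519.4^0.57·exp(0.008·81+0.085·11.1) = 3.034
  sum: 0.6415 + 3.034 → r_corr = 3.676 μm/a
  mass loss = 3.676 μm/a × 7.14 g/cm³ = 26.24 g·m⁻²·a⁻¹
copper: T>10 °C ⇒ hinge -0.080·(11.1−10) = -0.0880
  SO₂ term: 0.0053·1.8^0.26·exp(0.059·81-0.0880) = 0.6729
  Sd branch = 0.01025·Sd^0.27·e^(0.036·RH+0.049·T) = 1.764 μm/a
  sum: 0.6729 + 1.764 → r_corr = 2.437 μm/a
  mass loss = 2.437 μm/a × 8.96 g/cm³ = 21.84 g·m⁻²·a⁻¹
Ordering by g·m⁻²·a⁻¹: zinc (26.2) > copper (21.8)

copper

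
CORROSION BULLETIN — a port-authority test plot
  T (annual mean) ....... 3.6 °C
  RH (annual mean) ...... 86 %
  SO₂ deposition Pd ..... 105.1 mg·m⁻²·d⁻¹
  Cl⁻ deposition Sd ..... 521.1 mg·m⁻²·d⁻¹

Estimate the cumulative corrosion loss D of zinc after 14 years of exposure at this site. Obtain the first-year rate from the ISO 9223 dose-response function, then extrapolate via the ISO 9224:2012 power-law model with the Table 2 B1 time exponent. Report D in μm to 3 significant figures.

D(14) = 49.3 μm

zinc: temperature factor f = +0.038·(-6.4) = -0.2432
  SO₂ term: 0.0129·105.1^0.44·exp(0.046·86-0.2432) = 4.098
  Cl⁻ term: 0.0175·521.1^0.57·exp(0.008·86+0.085·3.6) = 1.673
  r_corr = 4.098 + 1.673 = 5.77 μm/a
Long-term exponent b (ISO 9224 Table 2, B1) = 0.813
  D(14) = 5.77 × 14^0.813 = 5.77 × 8.547 = 49.32 μm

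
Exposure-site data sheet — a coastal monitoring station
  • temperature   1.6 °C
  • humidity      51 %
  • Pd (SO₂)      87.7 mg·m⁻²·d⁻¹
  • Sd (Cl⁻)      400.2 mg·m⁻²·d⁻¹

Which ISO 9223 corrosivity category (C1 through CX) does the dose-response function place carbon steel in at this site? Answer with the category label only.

carbon steel: temperature factor f = +0.150·(-8.4) = -1.2600
  SO₂ term: 1.77·87.7^0.52·exp(0.02·51-1.2600) = 14.26
  Sd branch = 0.102·Sd^0.62·e^(0.033·RH+0.04·T) = 24.03 μm/a
  r_corr = 14.26 + 24.03 = 38.29 μm/a
38.3 μm/a falls in (25, 50] for carbon steel → category C3

C3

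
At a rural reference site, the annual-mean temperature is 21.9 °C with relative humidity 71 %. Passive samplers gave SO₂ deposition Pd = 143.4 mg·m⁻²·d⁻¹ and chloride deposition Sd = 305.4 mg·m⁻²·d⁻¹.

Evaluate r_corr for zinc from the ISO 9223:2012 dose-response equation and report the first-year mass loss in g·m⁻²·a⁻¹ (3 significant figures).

zinc: f(T) = -0.071·(T−10) [T>10 °C] = -0.8449
  sulphur-dioxide contribution → 1.291 μm/a
  chloride contribution → 5.182 μm/a
  total first-year rate 6.473 μm/a
Convert to mass loss: 6.473 μm/a × 7.14 g/cm³ = 46.22 g·m⁻²·a⁻¹

r_corr = 46.2 g·m⁻²·a⁻¹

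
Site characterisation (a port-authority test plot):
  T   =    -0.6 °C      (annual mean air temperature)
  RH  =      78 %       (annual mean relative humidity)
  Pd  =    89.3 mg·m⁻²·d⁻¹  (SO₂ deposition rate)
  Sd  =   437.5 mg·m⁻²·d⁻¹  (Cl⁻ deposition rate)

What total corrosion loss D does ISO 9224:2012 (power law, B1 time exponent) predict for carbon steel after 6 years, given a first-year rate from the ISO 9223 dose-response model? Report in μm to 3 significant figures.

D(6) = 190 μm

carbon steel: f(T) = +0.150·(T−10) [T≤10 °C] = -1.5900
  Pd branch = 1.77·Pd^0.52·e^(0.02·RH+f) = 17.76 μm/a
  Cl⁻ term: 0.102·437.5^0.62·exp(0.033·78+0.04·-0.6) = 56.68
  sum: 17.76 + 56.68 → r_corr = 74.44 μm/a
ISO 9224: D(t) = r_corr · t^b with b = 0.523 (carbon steel, B1)
  D(6) = 74.44 × 6^0.523 = 74.44 × 2.553 = 190 μm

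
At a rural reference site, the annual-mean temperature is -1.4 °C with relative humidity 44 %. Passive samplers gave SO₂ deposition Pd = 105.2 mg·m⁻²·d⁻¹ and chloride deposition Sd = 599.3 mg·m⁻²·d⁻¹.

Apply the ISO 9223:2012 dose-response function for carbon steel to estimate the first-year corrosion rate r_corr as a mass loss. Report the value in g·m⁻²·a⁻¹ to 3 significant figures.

r_corr = 239 g·m⁻²·a⁻¹

carbon steel: f(T) = +0.150·(T−10) [T≤10 °C] = -1.7100
  SO₂ term: 1.77·105.2^0.52·exp(0.02·44-1.7100) = 8.689
  Sd branch = 0.102·Sd^0.62·e^(0.033·RH+0.04·T) = 21.73 μm/a
  sum: 8.689 + 21.73 → r_corr = 30.42 μm/a
Convert to mass loss: 30.42 μm/a × 7.85 g/cm³ = 238.8 g·m⁻²·a⁻¹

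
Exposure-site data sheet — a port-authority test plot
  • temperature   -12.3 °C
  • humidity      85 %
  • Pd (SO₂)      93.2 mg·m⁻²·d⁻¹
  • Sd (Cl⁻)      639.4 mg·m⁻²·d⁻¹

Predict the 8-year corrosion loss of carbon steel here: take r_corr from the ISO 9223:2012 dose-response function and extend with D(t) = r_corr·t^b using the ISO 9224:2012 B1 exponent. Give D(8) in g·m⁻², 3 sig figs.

carbon steel: f(T) = +0.150·(T−10) [T≤10 °C] = -3.3450
  SO₂ term: 1.77·93.2^0.52·exp(0.02·85-3.3450) = 3.611
  Sd branch = 0.102·Sd^0.62·e^(0.033·RH+0.04·T) = 56.59 μm/a
  r_corr = 3.611 + 56.59 = 60.2 μm/a
Long-term exponent b (ISO 9224 Table 2, B1) = 0.523
  D(8) = 60.2 × 8^0.523 = 60.2 × 2.967 = 178.6 μm
  Mass loss = 178.6 μm × 7.85 g/cm³ = 1402 g·m⁻²

D(8) = 1.40e+03 g·m⁻²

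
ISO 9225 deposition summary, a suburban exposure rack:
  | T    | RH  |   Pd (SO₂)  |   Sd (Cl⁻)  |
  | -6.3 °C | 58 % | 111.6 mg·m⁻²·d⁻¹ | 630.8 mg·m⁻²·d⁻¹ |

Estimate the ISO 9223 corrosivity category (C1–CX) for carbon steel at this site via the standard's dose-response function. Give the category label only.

carbon steel: f(T) = +0.150·(T−10) [T≤10 °C] = -2.4450
  SO₂ term: 1.77·111.6^0.52·exp(0.02·58-2.4450) = 5.684
  Cl⁻ term: 0.102·630.8^0.62·exp(0.033·58+0.04·-6.3) = 29.26
  sum: 5.684 + 29.26 → r_corr = 34.95 μm/a
34.9 μm/a falls in (25, 50] for carbon steel → category C3

C3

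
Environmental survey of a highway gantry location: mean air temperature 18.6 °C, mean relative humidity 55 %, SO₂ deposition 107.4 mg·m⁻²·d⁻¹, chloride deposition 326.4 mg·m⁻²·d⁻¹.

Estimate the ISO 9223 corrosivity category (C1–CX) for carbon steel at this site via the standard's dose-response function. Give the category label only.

C5

carbon steel: temperature factor f = -0.054·(8.6) = -0.4644
  sulphur-dioxide contribution → 38.03 μm/a
  chloride contribution → 47.7 μm/a
  total first-year rate 85.73 μm/a
Category bounds: 80…200 μm/a bracket r_corr ⇒ C5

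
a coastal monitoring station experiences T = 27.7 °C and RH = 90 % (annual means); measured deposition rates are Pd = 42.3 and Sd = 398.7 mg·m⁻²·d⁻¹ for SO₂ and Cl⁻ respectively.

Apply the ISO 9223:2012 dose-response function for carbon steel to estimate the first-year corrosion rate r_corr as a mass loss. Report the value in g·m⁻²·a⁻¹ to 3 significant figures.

carbon steel: temperature factor f = -0.054·(17.7) = -0.9558
  Pd branch = 1.77·Pd^0.52·e^(0.02·RH+f) = 28.86 μm/a
  Cl⁻ term: 0.102·398.7^0.62·exp(0.033·90+0.04·27.7) = 246.6
  r_corr = 28.86 + 246.6 = 275.5 μm/a
Convert to mass loss: 275.5 μm/a × 7.85 g/cm³ = 2163 g·m⁻²·a⁻¹

r_corr = 2.16e+03 g·m⁻²·a⁻¹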